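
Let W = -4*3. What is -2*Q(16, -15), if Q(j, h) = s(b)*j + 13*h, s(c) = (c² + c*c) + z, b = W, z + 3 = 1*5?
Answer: -8890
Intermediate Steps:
z = 2 (z = -3 + 1*5 = -3 + 5 = 2)
W = -12
b = -12
s(c) = 2 + 2*c² (s(c) = (c² + c*c) + 2 = (c² + c²) + 2 = 2*c² + 2 = 2 + 2*c²)
Q(j, h) = 13*h + 290*j (Q(j, h) = (2 + 2*(-12)²)*j + 13*h = (2 + 2*144)*j + 13*h = (2 + 288)*j + 13*h = 290*j + 13*h = 13*h + 290*j)
-2*Q(16, -15) = -2*(13*(-15) + 290*16) = -2*(-195 + 4640) = -2*4445 = -8890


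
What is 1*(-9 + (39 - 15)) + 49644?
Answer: 49659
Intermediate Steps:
1*(-9 + (39 - 15)) + 49644 = 1*(-9 + 24) + 49644 = 1*15 + 49644 = 15 + 49644 = 49659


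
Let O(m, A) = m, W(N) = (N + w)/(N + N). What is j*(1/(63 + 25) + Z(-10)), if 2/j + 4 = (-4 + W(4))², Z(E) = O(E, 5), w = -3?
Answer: -4688/2585 ≈ -1.8135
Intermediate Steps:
W(N) = (-3 + N)/(2*N) (W(N) = (N - 3)/(N + N) = (-3 + N)/((2*N)) = (-3 + N)*(1/(2*N)) = (-3 + N)/(2*N))
Z(E) = E
j = 128/705 (j = 2/(-4 + (-4 + (½)*(-3 + 4)/4)²) = 2/(-4 + (-4 + (½)*(¼)*1)²) = 2/(-4 + (-4 + ⅛)²) = 2/(-4 + (-31/8)²) = 2/(-4 + 961/64) = 2/(705/64) = 2*(64/705) = 128/705 ≈ 0.18156)
j*(1/(63 + 25) + Z(-10)) = 128*(1/(63 + 25) - 10)/705 = 128*(1/88 - 10)/705 = (128/705)*(-879/88) = -4688/2585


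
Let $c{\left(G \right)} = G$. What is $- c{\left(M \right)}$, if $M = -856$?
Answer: $856$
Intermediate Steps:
$- c{\left(M \right)} = \left(-1\right) \left(-856\right) = 856$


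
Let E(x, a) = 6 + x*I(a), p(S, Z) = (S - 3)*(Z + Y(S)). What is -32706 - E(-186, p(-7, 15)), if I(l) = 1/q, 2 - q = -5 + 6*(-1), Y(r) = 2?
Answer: -425070/13 ≈ -32698.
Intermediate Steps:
q = 13 (q = 2 - (-5 + 6*(-1)) = 2 - (-5 - 6) = 2 - 1*(-11) = 2 + 11 = 13)
p(S, Z) = (-3 + S)*(2 + Z) (p(S, Z) = (S - 3)*(Z + 2) = (-3 + S)*(2 + Z))
I(l) = 1/13
E(x, a) = 6 + x/13 (E(x, a) = 6 + x*(1/13) = 6 + x/13)
-32706 - E(-186, p(-7, 15)) = -32706 - (6 + (1/13)*(-186)) = -32706 - (6 - 186/13) = -32706 - 1*(-108/13) = -32706 + 108/13 = -425070/13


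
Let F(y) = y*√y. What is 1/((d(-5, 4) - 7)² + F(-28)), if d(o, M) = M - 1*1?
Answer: 1/1388 + 7*I*√7/2776 ≈ 0.00072046 + 0.0066716*I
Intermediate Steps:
d(o, M) = -1 + M (d(o, M) = M - 1 = -1 + M)
F(y) = y^(3/2)
1/((d(-5, 4) - 7)² + F(-28)) = 1/(((-1 + 4) - 7)² + (-28)^(3/2)) = 1/((3 - 7)² - 56*I*√7) = 1/((-4)² - 56*I*√7) = 1/(16 - 56*I*√7)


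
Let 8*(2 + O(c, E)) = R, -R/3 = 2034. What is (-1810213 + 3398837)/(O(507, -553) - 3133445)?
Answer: -6354496/12536839 ≈ -0.50687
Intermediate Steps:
R = -6102 (R = -3*2034 = -6102)
O(c, E) = -3059/4 (O(c, E) = -2 + (1/8)*(-6102) = -2 - 3051/4 = -3059/4)
(-1810213 + 3398837)/(O(507, -553) - 3133445) = (-1810213 + 3398837)/(-3059/4 - 3133445) = 1588624/(-12536839/4) = 1588624*(-4/12536839) = -6354496/12536839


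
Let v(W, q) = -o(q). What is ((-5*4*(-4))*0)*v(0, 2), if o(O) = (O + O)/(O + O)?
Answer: 0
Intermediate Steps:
o(O) = 1 (o(O) = (2*O)/((2*O)) = (2*O)*(1/(2*O)) = 1)
v(W, q) = -1 (v(W, q) = -1*1 = -1)
((-5*4*(-4))*0)*v(0, 2) = ((-5*4*(-4))*0)*(-1) = (-20*(-4)*0)*(-1) = (80*0)*(-1) = 0*(-1) = 0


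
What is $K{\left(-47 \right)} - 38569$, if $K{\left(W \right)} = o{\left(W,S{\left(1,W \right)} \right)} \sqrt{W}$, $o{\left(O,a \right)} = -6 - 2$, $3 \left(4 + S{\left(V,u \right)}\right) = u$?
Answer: $-38569 - 8 i \sqrt{47} \approx -38569.0 - 54.845 i$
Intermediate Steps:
$S{\left(V,u \right)} = -4 + \frac{u}{3}$
$o{\left(O,a \right)} = -8$ ($o{\left(O,a \right)} = -6 - 2 = -8$)
$K{\left(W \right)} = - 8 \sqrt{W}$
$K{\left(-47 \right)} - 38569 = - 8 \sqrt{-47} - 38569 = - 8 i \sqrt{47} - 38569 = -38569 - 8 i \sqrt{47}$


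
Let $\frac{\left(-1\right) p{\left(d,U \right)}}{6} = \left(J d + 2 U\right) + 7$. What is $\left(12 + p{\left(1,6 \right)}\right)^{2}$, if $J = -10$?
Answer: $1764$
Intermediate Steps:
$p{\left(d,U \right)} = -42 - 12 U + 60 d$ ($p{\left(d,U \right)} = - 6 \left(\left(- 10 d + 2 U\right) + 7\right) = - 6 \left(7 - 10 d + 2 U\right) = -42 - 12 U + 60 d$)
$\left(12 + p{\left(1,6 \right)}\right)^{2} = \left(12 - 54\right)^{2} = \left(-42\right)^{2} = 1764$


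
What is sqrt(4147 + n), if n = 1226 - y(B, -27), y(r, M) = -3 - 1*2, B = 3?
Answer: sqrt(5378) ≈ 73.335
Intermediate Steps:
y(r, M) = -5 (y(r, M) = -3 - 2 = -5)
n = 1231 (n = 1226 - 1*(-5) = 1226 + 5 = 1231)
sqrt(4147 + n) = sqrt(4147 + 1231) = sqrt(5378)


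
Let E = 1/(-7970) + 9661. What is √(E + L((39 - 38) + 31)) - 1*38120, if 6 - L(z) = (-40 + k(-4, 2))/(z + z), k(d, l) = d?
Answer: -38120 + √2456400811795/15940 ≈ -38022.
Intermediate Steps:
L(z) = 6 + 22/z (L(z) = 6 - (-40 - 4)/(z + z) = 6 - (-44)/(2*z) = 6 - (-44)*1/(2*z) = 6 - (-22)/z = 6 + 22/z)
E = 76998169/7970 (E = -1/7970 + 9661 = 76998169/7970 ≈ 9661.0)
√(E + L((39 - 38) + 31)) - 1*38120 = √(76998169/7970 + (6 + 22/((39 - 38) + 31))) - 1*38120 = √(76998169/7970 + (6 + 22/(1 + 31))) - 38120 = √(76998169/7970 + (6 + 22/32)) - 38120 = √(76998169/7970 + (6 + 22*(1/32))) - 38120 = √(76998169/7970 + (6 + 11/16)) - 38120 = √(76998169/7970 + 107/16) - 38120 = √(616411747/63760) - 38120 = √2456400811795/15940 - 38120 = -38120 + √2456400811795/15940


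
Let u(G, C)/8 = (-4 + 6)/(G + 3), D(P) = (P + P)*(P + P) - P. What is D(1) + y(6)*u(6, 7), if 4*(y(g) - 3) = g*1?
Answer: 11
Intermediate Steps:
y(g) = 3 + g/4 (y(g) = 3 + (g*1)/4 = 3 + g/4)
D(P) = -P + 4*P**2 (D(P) = (2*P)*(2*P) - P = 4*P**2 - P = -P + 4*P**2)
u(G, C) = 16/(3 + G) (u(G, C) = 8*((-4 + 6)/(G + 3)) = 8*(2/(3 + G)) = 16/(3 + G))
D(1) + y(6)*u(6, 7) = 1*(-1 + 4*1) + (3 + (1/4)*6)*(16/(3 + 6)) = 1*(-1 + 4) + (3 + 3/2)*(16/9) = 1*3 + 9*(16*(1/9))/2 = 3 + (9/2)*(16/9) = 3 + 8 = 11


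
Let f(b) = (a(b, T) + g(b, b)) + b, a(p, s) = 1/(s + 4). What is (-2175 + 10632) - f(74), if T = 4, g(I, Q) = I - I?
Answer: 67063/8 ≈ 8382.9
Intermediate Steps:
g(I, Q) = 0
a(p, s) = 1/(4 + s)
f(b) = 1/8 + b (f(b) = (1/(4 + 4) + 0) + b = (1/8 + 0) + b = 1/8 + b)
(-2175 + 10632) - f(74) = (-2175 + 10632) - (1/8 + 74) = 8457 - 1*593/8 = 8457 - 593/8 = 67063/8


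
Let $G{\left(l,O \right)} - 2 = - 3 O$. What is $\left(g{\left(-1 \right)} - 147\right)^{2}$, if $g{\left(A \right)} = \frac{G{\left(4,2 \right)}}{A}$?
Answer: $20449$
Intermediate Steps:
$G{\left(l,O \right)} = 2 - 3 O$
$g{\left(A \right)} = - \frac{4}{A}$ ($g{\left(A \right)} = \frac{2 - 6}{A} = - \frac{4}{A}$)
$\left(g{\left(-1 \right)} - 147\right)^{2} = \left(- \frac{4}{-1} - 147\right)^{2} = \left(\left(-4\right) \left(-1\right) - 147\right)^{2} = \left(4 - 147\right)^{2} = \left(-143\right)^{2} = 20449$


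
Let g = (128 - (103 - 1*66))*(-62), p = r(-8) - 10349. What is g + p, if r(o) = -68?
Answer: -16059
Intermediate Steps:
p = -10417 (p = -68 - 10349 = -10417)
g = -5642 (g = (128 - (103 - 66))*(-62) = (128 - 1*37)*(-62) = (128 - 37)*(-62) = 91*(-62) = -5642)
g + p = -5642 - 10417 = -16059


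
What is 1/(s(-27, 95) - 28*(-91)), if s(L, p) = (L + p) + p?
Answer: 1/2711 ≈ 0.00036887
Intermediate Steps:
s(L, p) = L + 2*p
1/(s(-27, 95) - 28*(-91)) = 1/((-27 + 2*95) - 28*(-91)) = 1/((-27 + 190) + 2548) = 1/(163 + 2548) = 1/2711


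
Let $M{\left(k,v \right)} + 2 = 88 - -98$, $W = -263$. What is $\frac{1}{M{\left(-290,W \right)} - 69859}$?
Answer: $- \frac{1}{69675} \approx -1.4352 \cdot 10^{-5}$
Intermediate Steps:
$M{\left(k,v \right)} = 184$ ($M{\left(k,v \right)} = -2 + \left(88 - -98\right) = -2 + \left(88 + 98\right) = -2 + 186 = 184$)
$\frac{1}{M{\left(-290,W \right)} - 69859} = \frac{1}{184 - 69859} = \frac{1}{-69675} = - \frac{1}{69675}$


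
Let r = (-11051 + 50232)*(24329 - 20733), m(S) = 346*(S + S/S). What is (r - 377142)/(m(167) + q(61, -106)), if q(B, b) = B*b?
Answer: 70258867/25831 ≈ 2719.9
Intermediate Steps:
m(S) = 346 + 346*S (m(S) = 346*(S + 1) = 346*(1 + S) = 346 + 346*S)
r = 140894876 (r = 39181*3596 = 140894876)
(r - 377142)/(m(167) + q(61, -106)) = (140894876 - 377142)/((346 + 346*167) + 61*(-106)) = 140517734/((346 + 57782) - 6466) = 140517734/(58128 - 6466) = 140517734/51662 = 140517734*(1/51662) = 70258867/25831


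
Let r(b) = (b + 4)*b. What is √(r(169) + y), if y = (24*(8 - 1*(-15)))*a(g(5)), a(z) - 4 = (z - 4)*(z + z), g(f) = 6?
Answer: √44693 ≈ 211.41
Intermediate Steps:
a(z) = 4 + 2*z*(-4 + z) (a(z) = 4 + (z - 4)*(z + z) = 4 + (-4 + z)*(2*z) = 4 + 2*z*(-4 + z))
r(b) = b*(4 + b) (r(b) = (4 + b)*b = b*(4 + b))
y = 15456 (y = (24*(8 - 1*(-15)))*(4 - 8*6 + 2*6²) = (24*(8 + 15))*(4 - 48 + 2*36) = (24*23)*(4 - 48 + 72) = 552*28 = 15456)
√(r(169) + y) = √(169*(4 + 169) + 15456) = √(169*173 + 15456) = √(29237 + 15456) = √44693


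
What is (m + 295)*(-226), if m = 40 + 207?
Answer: -122492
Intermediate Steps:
m = 247
(m + 295)*(-226) = (247 + 295)*(-226) = 542*(-226) = -122492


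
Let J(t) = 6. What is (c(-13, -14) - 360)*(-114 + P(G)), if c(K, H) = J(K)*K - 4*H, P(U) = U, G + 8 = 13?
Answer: 41638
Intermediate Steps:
G = 5 (G = -8 + 13 = 5)
c(K, H) = -4*H + 6*K (c(K, H) = 6*K - 4*H = -4*H + 6*K)
(c(-13, -14) - 360)*(-114 + P(G)) = ((-4*(-14) + 6*(-13)) - 360)*(-114 + 5) = ((56 - 78) - 360)*(-109) = (-22 - 360)*(-109) = -382*(-109) = 41638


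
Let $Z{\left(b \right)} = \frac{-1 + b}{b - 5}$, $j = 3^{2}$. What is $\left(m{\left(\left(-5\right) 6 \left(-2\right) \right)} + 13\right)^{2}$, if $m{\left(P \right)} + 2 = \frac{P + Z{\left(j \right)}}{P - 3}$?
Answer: $\frac{474721}{3249} \approx 146.11$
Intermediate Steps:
$j = 9$
$Z{\left(b \right)} = \frac{-1 + b}{-5 + b}$
$m{\left(P \right)} = -2 + \frac{2 + P}{-3 + P}$ ($m{\left(P \right)} = -2 + \frac{P + \frac{-1 + 9}{-5 + 9}}{P - 3} = -2 + \frac{P + \frac{1}{4} \cdot 8}{-3 + P} = -2 + \frac{P + 2}{-3 + P} = -2 + \frac{2 + P}{-3 + P}$)
$\left(m{\left(\left(-5\right) 6 \left(-2\right) \right)} + 13\right)^{2} = \left(\frac{8 - \left(-5\right) 6 \left(-2\right)}{-3 + \left(-5\right) 6 \left(-2\right)} + 13\right)^{2} = \left(\frac{8 - \left(-30\right) \left(-2\right)}{-3 - -60} + 13\right)^{2} = \left(\frac{8 - 60}{-3 + 60} + 13\right)^{2} = \left(\frac{8 - 60}{57} + 13\right)^{2} = \left(\frac{1}{57} \left(-52\right) + 13\right)^{2} = \left(- \frac{52}{57} + 13\right)^{2} = \left(\frac{689}{57}\right)^{2} = \frac{474721}{3249}$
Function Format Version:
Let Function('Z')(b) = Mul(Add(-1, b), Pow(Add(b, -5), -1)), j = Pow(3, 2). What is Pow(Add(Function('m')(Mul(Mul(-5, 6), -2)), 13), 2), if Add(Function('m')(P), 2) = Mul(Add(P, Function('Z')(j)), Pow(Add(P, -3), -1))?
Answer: Rational(474721, 3249) ≈ 146.11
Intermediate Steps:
j = 9
Function('Z')(b) = Mul(Pow(Add(-5, b), -1), Add(-1, b)) (Function('Z')(b) = Mul(Add(-1, b), Pow(Add(-5, b), -1)) = Mul(Pow(Add(-5, b), -1), Add(-1, b)))
Function('m')(P) = Add(-2, Mul(Pow(Add(-3, P), -1), Add(2, P))) (Function('m')(P) = Add(-2, Mul(Add(P, Mul(Pow(Add(-5, 9), -1), Add(-1, 9))), Pow(Add(P, -3), -1))) = Add(-2, Mul(Add(P, Mul(Pow(4, -1), 8)), Pow(Add(-3, P), -1))) = Add(-2, Mul(Add(P, Mul(Rational(1, 4), 8)), Pow(Add(-3, P), -1))) = Add(-2, Mul(Add(P, 2), Pow(Add(-3, P), -1))) = Add(-2, Mul(Add(2, P), Pow(Add(-3, P), -1))) = Add(-2, Mul(Pow(Add(-3, P), -1), Add(2, P))))
Pow(Add(Function('m')(Mul(Mul(-5, 6), -2)), 13), 2) = Pow(Add(Mul(Pow(Add(-3, Mul(Mul(-5, 6), -2)), -1), Add(8, Mul(-1, Mul(Mul(-5, 6), -2)))), 13), 2) = Pow(Add(Mul(Pow(Add(-3, Mul(-30, -2)), -1), Add(8, Mul(-1, Mul(-30, -2)))), 13), 2) = Pow(Add(Mul(Pow(Add(-3, 60), -1), Add(8, Mul(-1, 60))), 13), 2) = Pow(Add(Mul(Pow(57, -1), Add(8, -60)), 13), 2) = Pow(Add(Mul(Rational(1, 57), -52), 13), 2) = Pow(Add(Rational(-52, 57), 13), 2) = Pow(Rational(689, 57), 2) = Rational(474721, 3249)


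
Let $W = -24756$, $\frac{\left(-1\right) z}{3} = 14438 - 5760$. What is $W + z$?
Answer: $-50790$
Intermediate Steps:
$z = -26034$ ($z = - 3 \left(14438 - 5760\right) = \left(-3\right) 8678 = -26034$)
$W + z = -24756 - 26034 = -50790$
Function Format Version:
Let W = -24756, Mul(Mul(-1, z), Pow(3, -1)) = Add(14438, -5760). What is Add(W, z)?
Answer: -50790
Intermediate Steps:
z = -26034 (z = Mul(-3, Add(14438, -5760)) = Mul(-3, 8678) = -26034)
Add(W, z) = Add(-24756, -26034) = -50790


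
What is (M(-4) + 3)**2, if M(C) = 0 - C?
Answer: 49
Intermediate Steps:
M(C) = -C
(M(-4) + 3)**2 = (-1*(-4) + 3)**2 = (4 + 3)**2 = 7**2 = 49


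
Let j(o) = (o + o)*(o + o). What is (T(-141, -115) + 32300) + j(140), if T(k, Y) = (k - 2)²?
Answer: 131149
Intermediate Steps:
j(o) = 4*o² (j(o) = (2*o)*(2*o) = 4*o²)
T(k, Y) = (-2 + k)²
(T(-141, -115) + 32300) + j(140) = ((-2 - 141)² + 32300) + 4*140² = ((-143)² + 32300) + 4*19600 = (20449 + 32300) + 78400 = 52749 + 78400 = 131149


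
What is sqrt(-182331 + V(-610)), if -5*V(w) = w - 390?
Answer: I*sqrt(182131) ≈ 426.77*I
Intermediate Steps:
V(w) = 78 - w/5 (V(w) = -(w - 390)/5 = -(-390 + w)/5 = 78 - w/5)
sqrt(-182331 + V(-610)) = sqrt(-182331 + (78 - 1/5*(-610))) = sqrt(-182331 + (78 + 122)) = sqrt(-182331 + 200) = sqrt(-182131) = I*sqrt(182131)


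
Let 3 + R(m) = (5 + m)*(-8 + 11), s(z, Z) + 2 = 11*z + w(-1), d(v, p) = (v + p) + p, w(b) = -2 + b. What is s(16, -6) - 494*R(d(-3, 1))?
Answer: -4275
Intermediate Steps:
d(v, p) = v + 2*p (d(v, p) = (p + v) + p = v + 2*p)
s(z, Z) = -5 + 11*z (s(z, Z) = -2 + (11*z + (-2 - 1)) = -2 + (11*z - 3) = -2 + (-3 + 11*z) = -5 + 11*z)
R(m) = 12 + 3*m (R(m) = -3 + (5 + m)*(-8 + 11) = -3 + (5 + m)*3 = -3 + (15 + 3*m) = 12 + 3*m)
s(16, -6) - 494*R(d(-3, 1)) = (-5 + 11*16) - 494*(12 + 3*(-3 + 2*1)) = (-5 + 176) - 494*(12 + 3*(-3 + 2)) = 171 - 494*(12 + 3*(-1)) = 171 - 494*(12 - 3) = 171 - 494*9 = 171 - 4446 = -4275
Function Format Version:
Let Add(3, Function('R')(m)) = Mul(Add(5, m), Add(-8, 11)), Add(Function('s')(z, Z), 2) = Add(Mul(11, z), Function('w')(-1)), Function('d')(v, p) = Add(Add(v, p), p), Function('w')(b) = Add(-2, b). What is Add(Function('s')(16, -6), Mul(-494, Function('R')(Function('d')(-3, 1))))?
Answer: -4275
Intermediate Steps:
Function('d')(v, p) = Add(v, Mul(2, p)) (Function('d')(v, p) = Add(Add(p, v), p) = Add(v, Mul(2, p)))
Function('s')(z, Z) = Add(-5, Mul(11, z)) (Function('s')(z, Z) = Add(-2, Add(Mul(11, z), Add(-2, -1))) = Add(-2, Add(Mul(11, z), -3)) = Add(-2, Add(-3, Mul(11, z))) = Add(-5, Mul(11, z)))
Function('R')(m) = Add(12, Mul(3, m)) (Function('R')(m) = Add(-3, Mul(Add(5, m), Add(-8, 11))) = Add(-3, Mul(Add(5, m), 3)) = Add(-3, Add(15, Mul(3, m))) = Add(12, Mul(3, m)))
Add(Function('s')(16, -6), Mul(-494, Function('R')(Function('d')(-3, 1)))) = Add(Add(-5, Mul(11, 16)), Mul(-494, Add(12, Mul(3, Add(-3, Mul(2, 1)))))) = Add(Add(-5, 176), Mul(-494, Add(12, Mul(3, Add(-3, 2))))) = Add(171, Mul(-494, Add(12, Mul(3, -1)))) = Add(171, Mul(-494, Add(12, -3))) = Add(171, Mul(-494, 9)) = Add(171, -4446) = -4275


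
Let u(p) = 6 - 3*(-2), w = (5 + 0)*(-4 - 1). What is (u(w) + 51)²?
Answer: 3969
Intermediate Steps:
w = -25 (w = 5*(-5) = -25)
u(p) = 12 (u(p) = 6 + 6 = 12)
(u(w) + 51)² = (12 + 51)² = 63² = 3969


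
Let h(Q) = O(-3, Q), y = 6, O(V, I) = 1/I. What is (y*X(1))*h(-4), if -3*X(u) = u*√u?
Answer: ½ ≈ 0.50000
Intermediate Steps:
X(u) = -u^(3/2)/3 (X(u) = -u*√u/3 = -u^(3/2)/3)
h(Q) = 1/Q
(y*X(1))*h(-4) = (6*(-1^(3/2)/3))/(-4) = (6*(-⅓*1))*(-¼) = (6*(-⅓))*(-¼) = -2*(-¼) = ½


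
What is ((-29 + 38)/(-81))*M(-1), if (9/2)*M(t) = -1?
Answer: 2/81 ≈ 0.024691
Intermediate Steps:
M(t) = -2/9 (M(t) = (2/9)*(-1) = -2/9)
((-29 + 38)/(-81))*M(-1) = ((-29 + 38)/(-81))*(-2/9) = (9*(-1/81))*(-2/9) = -⅑*(-2/9) = 2/81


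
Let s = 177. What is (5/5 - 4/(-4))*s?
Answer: 354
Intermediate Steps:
(5/5 - 4/(-4))*s = (5/5 - 4/(-4))*177 = (5*(⅕) - 4*(-¼))*177 = (1 + 1)*177 = 2*177 = 354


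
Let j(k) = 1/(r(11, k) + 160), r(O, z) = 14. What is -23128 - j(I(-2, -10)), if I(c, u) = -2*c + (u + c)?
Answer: -4024273/174 ≈ -23128.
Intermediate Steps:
I(c, u) = u - c (I(c, u) = -2*c + (c + u) = u - c)
j(k) = 1/174 (j(k) = 1/(14 + 160) = 1/174)
-23128 - j(I(-2, -10)) = -23128 - 1*1/174 = -23128 - 1/174 = -4024273/174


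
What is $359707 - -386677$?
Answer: $746384$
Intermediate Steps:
$359707 - -386677 = 359707 + \left(-231 + 386908\right) = 359707 + 386677 = 746384$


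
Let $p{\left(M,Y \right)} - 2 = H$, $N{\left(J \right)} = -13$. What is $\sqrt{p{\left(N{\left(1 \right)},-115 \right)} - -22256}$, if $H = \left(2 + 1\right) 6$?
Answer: $2 \sqrt{5569} \approx 149.25$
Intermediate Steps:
$H = 18$ ($H = 3 \cdot 6 = 18$)
$p{\left(M,Y \right)} = 20$ ($p{\left(M,Y \right)} = 2 + 18 = 20$)
$\sqrt{p{\left(N{\left(1 \right)},-115 \right)} - -22256} = \sqrt{20 - -22256} = \sqrt{20 + 22256} = \sqrt{22276} = 2 \sqrt{5569}$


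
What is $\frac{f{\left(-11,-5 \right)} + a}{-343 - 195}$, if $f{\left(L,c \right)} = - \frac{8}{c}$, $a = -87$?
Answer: $\frac{427}{2690} \approx 0.15874$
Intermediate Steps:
$\frac{f{\left(-11,-5 \right)} + a}{-343 - 195} = \frac{- \frac{8}{-5} - 87}{-343 - 195} = \frac{\left(-8\right) \left(- \frac{1}{5}\right) - 87}{-538} = \left(\frac{8}{5} - 87\right) \left(- \frac{1}{538}\right) = \left(- \frac{427}{5}\right) \left(- \frac{1}{538}\right) = \frac{427}{2690}$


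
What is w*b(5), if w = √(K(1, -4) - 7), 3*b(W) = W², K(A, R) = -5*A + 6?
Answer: 25*I*√6/3 ≈ 20.412*I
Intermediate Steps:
K(A, R) = 6 - 5*A
b(W) = W²/3
w = I*√6 (w = √((6 - 5*1) - 7) = √((6 - 5) - 7) = √(1 - 7) = √(-6) = I*√6 ≈ 2.4495*I)
w*b(5) = (I*√6)*((⅓)*5²) = (I*√6)*((⅓)*25) = (I*√6)*(25/3) = 25*I*√6/3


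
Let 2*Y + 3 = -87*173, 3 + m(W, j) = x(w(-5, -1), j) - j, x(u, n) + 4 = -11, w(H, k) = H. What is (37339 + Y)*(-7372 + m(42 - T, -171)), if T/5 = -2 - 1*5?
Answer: -215212828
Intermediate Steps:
T = -35 (T = 5*(-2 - 1*5) = 5*(-2 - 5) = 5*(-7) = -35)
x(u, n) = -15 (x(u, n) = -4 - 11 = -15)
m(W, j) = -18 - j (m(W, j) = -3 + (-15 - j) = -18 - j)
Y = -7527 (Y = -3/2 + (-87*173)/2 = -3/2 + (½)*(-15051) = -3/2 - 15051/2 = -7527)
(37339 + Y)*(-7372 + m(42 - T, -171)) = (37339 - 7527)*(-7372 + (-18 - 1*(-171))) = 29812*(-7372 + (-18 + 171)) = 29812*(-7372 + 153) = 29812*(-7219) = -215212828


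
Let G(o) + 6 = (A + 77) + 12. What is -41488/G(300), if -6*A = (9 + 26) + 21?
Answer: -124464/221 ≈ -563.19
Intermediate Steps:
A = -28/3 (A = -((9 + 26) + 21)/6 = -(35 + 21)/6 = -⅙*56 = -28/3 ≈ -9.3333)
G(o) = 221/3 (G(o) = -6 + ((-28/3 + 77) + 12) = -6 + (203/3 + 12) = -6 + 239/3 = 221/3)
-41488/G(300) = -41488/221/3 = -41488*3/221 = -124464/221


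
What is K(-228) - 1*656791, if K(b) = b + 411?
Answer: -656608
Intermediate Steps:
K(b) = 411 + b
K(-228) - 1*656791 = (411 - 228) - 1*656791 = 183 - 656791 = -656608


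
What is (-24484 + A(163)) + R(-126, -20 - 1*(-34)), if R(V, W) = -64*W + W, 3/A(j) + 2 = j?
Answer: -4083923/161 ≈ -25366.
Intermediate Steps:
A(j) = 3/(-2 + j)
R(V, W) = -63*W
(-24484 + A(163)) + R(-126, -20 - 1*(-34)) = (-24484 + 3/(-2 + 163)) - 63*(-20 - 1*(-34)) = (-24484 + 3/161) - 63*(-20 + 34) = (-24484 + 3*(1/161)) - 63*14 = (-24484 + 3/161) - 882 = -3941921/161 - 882 = -4083923/161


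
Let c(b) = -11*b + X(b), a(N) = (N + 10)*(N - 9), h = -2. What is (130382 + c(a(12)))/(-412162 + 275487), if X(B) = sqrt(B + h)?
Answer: -129664/136675 ≈ -0.94870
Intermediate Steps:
a(N) = (-9 + N)*(10 + N) (a(N) = (10 + N)*(-9 + N) = (-9 + N)*(10 + N))
X(B) = sqrt(-2 + B) (X(B) = sqrt(B - 2) = sqrt(-2 + B))
c(b) = sqrt(-2 + b) - 11*b (c(b) = -11*b + sqrt(-2 + b) = sqrt(-2 + b) - 11*b)
(130382 + c(a(12)))/(-412162 + 275487) = (130382 + (sqrt(-2 + (-90 + 12 + 12**2)) - 11*(-90 + 12 + 12**2)))/(-412162 + 275487) = (130382 + (sqrt(-2 + (-90 + 12 + 144)) - 11*(-90 + 12 + 144)))/(-136675) = (130382 + (sqrt(-2 + 66) - 11*66))*(-1/136675) = (130382 + (sqrt(64) - 726))*(-1/136675) = (130382 + (8 - 726))*(-1/136675) = (130382 - 718)*(-1/136675) = 129664*(-1/136675) = -129664/136675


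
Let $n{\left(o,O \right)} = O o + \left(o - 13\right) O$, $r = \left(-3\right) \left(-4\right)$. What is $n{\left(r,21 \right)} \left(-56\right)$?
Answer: $-12936$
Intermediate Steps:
$r = 12$
$n{\left(o,O \right)} = O o + O \left(-13 + o\right)$ ($n{\left(o,O \right)} = O o + \left(-13 + o\right) O = O o + O \left(-13 + o\right)$)
$n{\left(r,21 \right)} \left(-56\right) = 21 \left(-13 + 2 \cdot 12\right) \left(-56\right) = 21 \left(-13 + 24\right) \left(-56\right) = 21 \cdot 11 \left(-56\right) = 231 \left(-56\right) = -12936$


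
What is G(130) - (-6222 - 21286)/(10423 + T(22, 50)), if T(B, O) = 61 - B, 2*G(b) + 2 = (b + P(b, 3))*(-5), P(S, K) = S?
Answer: -3391627/5231 ≈ -648.37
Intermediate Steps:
G(b) = -1 - 5*b (G(b) = -1 + ((b + b)*(-5))/2 = -1 + ((2*b)*(-5))/2 = -1 + (-10*b)/2 = -1 - 5*b)
G(130) - (-6222 - 21286)/(10423 + T(22, 50)) = (-1 - 5*130) - (-6222 - 21286)/(10423 + (61 - 1*22)) = (-1 - 650) - (-27508)/(10423 + (61 - 22)) = -651 - (-27508)/(10423 + 39) = -651 - (-27508)/10462 = -651 - 1*(-13754/5231) = -651 + 13754/5231 = -3391627/5231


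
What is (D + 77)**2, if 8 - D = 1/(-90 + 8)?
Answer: 48594841/6724 ≈ 7227.1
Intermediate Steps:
D = 657/82 (D = 8 - 1/(-90 + 8) = 8 - 1/(-82) = 8 - 1*(-1/82) = 8 + 1/82 = 657/82 ≈ 8.0122)
(D + 77)**2 = (657/82 + 77)**2 = (6971/82)**2 = 48594841/6724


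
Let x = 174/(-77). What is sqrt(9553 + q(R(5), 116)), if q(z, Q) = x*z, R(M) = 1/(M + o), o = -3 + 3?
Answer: sqrt(1415926435)/385 ≈ 97.737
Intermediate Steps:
o = 0
R(M) = 1/M (R(M) = 1/(M + 0) = 1/M)
x = -174/77 (x = 174*(-1/77) = -174/77 ≈ -2.2597)
q(z, Q) = -174*z/77
sqrt(9553 + q(R(5), 116)) = sqrt(9553 - 174/77/5) = sqrt(9553 - 174/77*1/5) = sqrt(9553 - 174/385) = sqrt(3677731/385) = sqrt(1415926435)/385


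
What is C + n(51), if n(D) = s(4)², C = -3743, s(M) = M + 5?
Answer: -3662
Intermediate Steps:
s(M) = 5 + M
n(D) = 81 (n(D) = (5 + 4)² = 9² = 81)
C + n(51) = -3743 + 81 = -3662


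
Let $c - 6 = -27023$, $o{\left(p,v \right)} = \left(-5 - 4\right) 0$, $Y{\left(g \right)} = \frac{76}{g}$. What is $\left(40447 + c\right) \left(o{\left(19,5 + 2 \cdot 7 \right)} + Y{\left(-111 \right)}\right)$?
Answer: $- \frac{1020680}{111} \approx -9195.3$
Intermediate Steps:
$o{\left(p,v \right)} = 0$ ($o{\left(p,v \right)} = \left(-9\right) 0 = 0$)
$c = -27017$ ($c = 6 - 27023 = -27017$)
$\left(40447 + c\right) \left(o{\left(19,5 + 2 \cdot 7 \right)} + Y{\left(-111 \right)}\right) = \left(40447 - 27017\right) \left(0 + \frac{76}{-111}\right) = 13430 \left(0 + 76 \left(- \frac{1}{111}\right)\right) = 13430 \left(0 - \frac{76}{111}\right) = 13430 \left(- \frac{76}{111}\right) = - \frac{1020680}{111}$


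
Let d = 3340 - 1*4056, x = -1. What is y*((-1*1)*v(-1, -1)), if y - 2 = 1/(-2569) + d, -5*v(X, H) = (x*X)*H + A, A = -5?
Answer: 11005602/12845 ≈ 856.80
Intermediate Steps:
v(X, H) = 1 + H*X/5 (v(X, H) = -((-X)*H - 5)/5 = -(-H*X - 5)/5 = -(-5 - H*X)/5 = 1 + H*X/5)
d = -716 (d = 3340 - 4056 = -716)
y = -1834267/2569 (y = 2 + (1/(-2569) - 716) = 2 + (-1/2569 - 716) = 2 - 1839405/2569 = -1834267/2569 ≈ -714.00)
y*((-1*1)*v(-1, -1)) = -1834267*(-1*1)*(1 + (⅕)*(-1)*(-1))/2569 = -(-1834267)*(1 + ⅕)/2569 = -(-1834267)*6/(2569*5) = -1834267/2569*(-6/5) = 11005602/12845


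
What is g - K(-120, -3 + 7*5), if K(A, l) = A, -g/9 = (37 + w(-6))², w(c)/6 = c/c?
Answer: -16521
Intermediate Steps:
w(c) = 6 (w(c) = 6*(c/c) = 6*1 = 6)
g = -16641 (g = -9*(37 + 6)² = -9*43² = -9*1849 = -16641)
g - K(-120, -3 + 7*5) = -16641 - 1*(-120) = -16641 + 120 = -16521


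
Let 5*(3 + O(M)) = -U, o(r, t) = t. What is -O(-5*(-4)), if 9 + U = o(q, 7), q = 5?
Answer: 13/5 ≈ 2.6000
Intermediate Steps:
U = -2 (U = -9 + 7 = -2)
O(M) = -13/5 (O(M) = -3 + (-1*(-2))/5 = -3 + (⅕)*2 = -3 + ⅖ = -13/5)
-O(-5*(-4)) = -1*(-13/5) = 13/5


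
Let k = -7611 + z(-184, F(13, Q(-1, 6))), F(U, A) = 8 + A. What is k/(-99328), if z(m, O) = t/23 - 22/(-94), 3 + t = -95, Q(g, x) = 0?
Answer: 2057961/26843392 ≈ 0.076665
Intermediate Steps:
t = -98 (t = -3 - 95 = -98)
z(m, O) = -4353/1081 (z(m, O) = -98/23 - 22/(-94) = -98*1/23 - 22*(-1/94) = -98/23 + 11/47 = -4353/1081)
k = -8231844/1081 (k = -7611 - 4353/1081 = -8231844/1081 ≈ -7615.0)
k/(-99328) = -8231844/1081/(-99328) = -8231844/1081*(-1/99328) = 2057961/26843392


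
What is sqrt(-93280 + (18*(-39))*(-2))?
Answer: 2*I*sqrt(22969) ≈ 303.11*I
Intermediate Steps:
sqrt(-93280 + (18*(-39))*(-2)) = sqrt(-93280 - 702*(-2)) = sqrt(-93280 + 1404) = sqrt(-91876) = 2*I*sqrt(22969)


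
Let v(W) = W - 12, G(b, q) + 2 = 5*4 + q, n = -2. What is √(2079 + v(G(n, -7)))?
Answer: √2078 ≈ 45.585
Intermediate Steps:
G(b, q) = 18 + q (G(b, q) = -2 + (5*4 + q) = -2 + (20 + q) = 18 + q)
v(W) = -12 + W
√(2079 + v(G(n, -7))) = √(2079 + (-12 + (18 - 7))) = √(2079 + (-12 + 11)) = √(2079 - 1) = √2078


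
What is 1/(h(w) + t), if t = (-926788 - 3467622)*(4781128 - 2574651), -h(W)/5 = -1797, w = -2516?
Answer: -1/9696164584585 ≈ -1.0313e-13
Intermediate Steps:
h(W) = 8985 (h(W) = -5*(-1797) = 8985)
t = -9696164593570 (t = -4394410*2206477 = -9696164593570)
1/(h(w) + t) = 1/(8985 - 9696164593570) = 1/(-9696164584585) = -1/9696164584585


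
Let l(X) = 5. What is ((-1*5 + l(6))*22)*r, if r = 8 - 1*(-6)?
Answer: 0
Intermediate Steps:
r = 14 (r = 8 + 6 = 14)
((-1*5 + l(6))*22)*r = ((-1*5 + 5)*22)*14 = ((-5 + 5)*22)*14 = (0*22)*14 = 0*14 = 0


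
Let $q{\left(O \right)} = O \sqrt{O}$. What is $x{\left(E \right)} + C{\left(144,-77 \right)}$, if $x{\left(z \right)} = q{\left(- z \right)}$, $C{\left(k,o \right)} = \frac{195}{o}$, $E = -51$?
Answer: $- \frac{195}{77} + 51 \sqrt{51} \approx 361.68$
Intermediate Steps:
$q{\left(O \right)} = O^{\frac{3}{2}}$
$x{\left(z \right)} = \left(- z\right)^{\frac{3}{2}}$
$x{\left(E \right)} + C{\left(144,-77 \right)} = \left(\left(-1\right) \left(-51\right)\right)^{\frac{3}{2}} + \frac{195}{-77} = 51^{\frac{3}{2}} + 195 \left(- \frac{1}{77}\right) = 51 \sqrt{51} - \frac{195}{77} = - \frac{195}{77} + 51 \sqrt{51}$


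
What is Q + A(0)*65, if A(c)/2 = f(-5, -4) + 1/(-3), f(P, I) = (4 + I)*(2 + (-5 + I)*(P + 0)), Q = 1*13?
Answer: -91/3 ≈ -30.333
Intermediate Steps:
Q = 13
f(P, I) = (2 + P*(-5 + I))*(4 + I) (f(P, I) = (4 + I)*(2 + (-5 + I)*P) = (4 + I)*(2 + P*(-5 + I)) = (2 + P*(-5 + I))*(4 + I))
A(c) = -⅔ (A(c) = 2*((8 - 20*(-5) + 2*(-4) - 5*(-4)² - 1*(-4)*(-5)) + 1/(-3)) = 2*((8 + 100 - 8 - 5*16 - 20) - ⅓) = 2*((8 + 100 - 8 - 80 - 20) - ⅓) = 2*(0 - ⅓) = 2*(-⅓) = -⅔)
Q + A(0)*65 = 13 - ⅔*65 = 13 - 130/3 = -91/3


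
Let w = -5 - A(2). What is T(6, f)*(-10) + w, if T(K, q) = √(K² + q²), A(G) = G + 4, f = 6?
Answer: -11 - 60*√2 ≈ -95.853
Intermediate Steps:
A(G) = 4 + G
w = -11 (w = -5 - (4 + 2) = -5 - 1*6 = -5 - 6 = -11)
T(6, f)*(-10) + w = √(6² + 6²)*(-10) - 11 = √(36 + 36)*(-10) - 11 = √72*(-10) - 11 = (6*√2)*(-10) - 11 = -60*√2 - 11 = -11 - 60*√2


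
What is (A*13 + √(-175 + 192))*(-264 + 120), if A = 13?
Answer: -24336 - 144*√17 ≈ -24930.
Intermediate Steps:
(A*13 + √(-175 + 192))*(-264 + 120) = (13*13 + √(-175 + 192))*(-264 + 120) = (169 + √17)*(-144) = -24336 - 144*√17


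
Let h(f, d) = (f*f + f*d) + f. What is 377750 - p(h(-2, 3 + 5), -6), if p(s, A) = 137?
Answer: 377613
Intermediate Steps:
h(f, d) = f + f**2 + d*f (h(f, d) = (f**2 + d*f) + f = f + f**2 + d*f)
377750 - p(h(-2, 3 + 5), -6) = 377750 - 1*137 = 377750 - 137 = 377613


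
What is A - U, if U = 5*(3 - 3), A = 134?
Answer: 134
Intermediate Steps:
U = 0 (U = 5*0 = 0)
A - U = 134 - 1*0 = 134 + 0 = 134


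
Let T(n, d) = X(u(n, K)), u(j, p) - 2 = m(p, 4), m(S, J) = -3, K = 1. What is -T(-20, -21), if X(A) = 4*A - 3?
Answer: 7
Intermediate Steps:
u(j, p) = -1 (u(j, p) = 2 - 3 = -1)
X(A) = -3 + 4*A
T(n, d) = -7 (T(n, d) = -3 + 4*(-1) = -3 - 4 = -7)
-T(-20, -21) = -1*(-7) = 7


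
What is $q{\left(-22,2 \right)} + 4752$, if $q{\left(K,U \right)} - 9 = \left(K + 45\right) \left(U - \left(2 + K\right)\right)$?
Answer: $5267$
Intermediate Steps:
$q{\left(K,U \right)} = 9 + \left(45 + K\right) \left(-2 + U - K\right)$ ($q{\left(K,U \right)} = 9 + \left(K + 45\right) \left(U - \left(2 + K\right)\right) = 9 + \left(45 + K\right) \left(-2 + U - K\right)$)
$q{\left(-22,2 \right)} + 4752 = \left(-81 - \left(-22\right)^{2} - -1034 + 45 \cdot 2 - 44\right) + 4752 = \left(-81 - 484 + 1034 + 90 - 44\right) + 4752 = 515 + 4752 = 5267$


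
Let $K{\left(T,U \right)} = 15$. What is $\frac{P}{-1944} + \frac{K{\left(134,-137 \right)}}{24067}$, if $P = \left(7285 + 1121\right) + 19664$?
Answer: $- \frac{337765765}{23393124} \approx -14.439$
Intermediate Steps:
$P = 28070$ ($P = 8406 + 19664 = 28070$)
$\frac{P}{-1944} + \frac{K{\left(134,-137 \right)}}{24067} = \frac{28070}{-1944} + \frac{15}{24067} = 28070 \left(- \frac{1}{1944}\right) + 15 \cdot \frac{1}{24067} = - \frac{14035}{972} + \frac{15}{24067} = - \frac{337765765}{23393124}$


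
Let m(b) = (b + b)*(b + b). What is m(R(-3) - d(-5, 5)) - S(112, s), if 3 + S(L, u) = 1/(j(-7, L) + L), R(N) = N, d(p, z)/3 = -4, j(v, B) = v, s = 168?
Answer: 34334/105 ≈ 326.99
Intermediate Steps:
d(p, z) = -12 (d(p, z) = 3*(-4) = -12)
m(b) = 4*b**2 (m(b) = (2*b)*(2*b) = 4*b**2)
S(L, u) = -3 + 1/(-7 + L)
m(R(-3) - d(-5, 5)) - S(112, s) = 4*(-3 - 1*(-12))**2 - (22 - 3*112)/(-7 + 112) = 4*(-3 + 12)**2 - (22 - 336)/105 = 4*9**2 - (-314)/105 = 4*81 - 1*(-314/105) = 324 + 314/105 = 34334/105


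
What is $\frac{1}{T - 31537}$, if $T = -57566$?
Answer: $- \frac{1}{89103} \approx -1.1223 \cdot 10^{-5}$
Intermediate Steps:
$\frac{1}{T - 31537} = \frac{1}{-57566 - 31537} = \frac{1}{-89103} = - \frac{1}{89103}$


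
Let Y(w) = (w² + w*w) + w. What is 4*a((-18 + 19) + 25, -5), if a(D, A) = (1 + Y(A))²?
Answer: 8464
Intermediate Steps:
Y(w) = w + 2*w² (Y(w) = (w² + w²) + w = 2*w² + w = w + 2*w²)
a(D, A) = (1 + A*(1 + 2*A))²
4*a((-18 + 19) + 25, -5) = 4*(1 - 5*(1 + 2*(-5)))² = 4*(1 - 5*(1 - 10))² = 4*(1 - 5*(-9))² = 4*(1 + 45)² = 4*46² = 4*2116 = 8464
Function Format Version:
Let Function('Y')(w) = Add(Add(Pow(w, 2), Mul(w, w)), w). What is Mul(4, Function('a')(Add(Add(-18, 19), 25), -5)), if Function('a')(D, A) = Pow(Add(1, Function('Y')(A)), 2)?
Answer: 8464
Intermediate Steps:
Function('Y')(w) = Add(w, Mul(2, Pow(w, 2))) (Function('Y')(w) = Add(Add(Pow(w, 2), Pow(w, 2)), w) = Add(Mul(2, Pow(w, 2)), w) = Add(w, Mul(2, Pow(w, 2))))
Function('a')(D, A) = Pow(Add(1, Mul(A, Add(1, Mul(2, A)))), 2)
Mul(4, Function('a')(Add(Add(-18, 19), 25), -5)) = Mul(4, Pow(Add(1, Mul(-5, Add(1, Mul(2, -5)))), 2)) = Mul(4, Pow(Add(1, Mul(-5, Add(1, -10))), 2)) = Mul(4, Pow(Add(1, Mul(-5, -9)), 2)) = Mul(4, Pow(Add(1, 45), 2)) = Mul(4, Pow(46, 2)) = Mul(4, 2116) = 8464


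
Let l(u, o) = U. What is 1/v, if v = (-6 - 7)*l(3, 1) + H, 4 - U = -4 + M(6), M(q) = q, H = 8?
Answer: -1/18 ≈ -0.055556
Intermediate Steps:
U = 2 (U = 4 - (-4 + 6) = 4 - 1*2 = 4 - 2 = 2)
l(u, o) = 2
v = -18 (v = (-6 - 7)*2 + 8 = -13*2 + 8 = -26 + 8 = -18)
1/v = 1/(-18) = -1/18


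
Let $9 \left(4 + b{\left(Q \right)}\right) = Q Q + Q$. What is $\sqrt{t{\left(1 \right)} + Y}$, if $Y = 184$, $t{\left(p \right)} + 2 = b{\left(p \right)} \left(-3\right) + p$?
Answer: $\frac{\sqrt{1749}}{3} \approx 13.94$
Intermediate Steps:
$b{\left(Q \right)} = -4 + \frac{Q}{9} + \frac{Q^{2}}{9}$ ($b{\left(Q \right)} = -4 + \frac{Q Q + Q}{9} = -4 + \frac{Q^{2} + Q}{9} = -4 + \frac{Q + Q^{2}}{9} = -4 + \left(\frac{Q}{9} + \frac{Q^{2}}{9}\right) = -4 + \frac{Q}{9} + \frac{Q^{2}}{9}$)
$t{\left(p \right)} = 10 - \frac{p^{2}}{3} + \frac{2 p}{3}$ ($t{\left(p \right)} = -2 + \left(\left(-4 + \frac{p}{9} + \frac{p^{2}}{9}\right) \left(-3\right) + p\right) = -2 - \left(-12 - \frac{2 p}{3} + \frac{p^{2}}{3}\right) = -2 + \left(12 - \frac{p^{2}}{3} + \frac{2 p}{3}\right) = 10 - \frac{p^{2}}{3} + \frac{2 p}{3}$)
$\sqrt{t{\left(1 \right)} + Y} = \sqrt{\left(10 - \frac{1^{2}}{3} + \frac{2}{3} \cdot 1\right) + 184} = \sqrt{\left(10 - \frac{1}{3} + \frac{2}{3}\right) + 184} = \sqrt{\frac{31}{3} + 184} = \sqrt{\frac{583}{3}} = \frac{\sqrt{1749}}{3}$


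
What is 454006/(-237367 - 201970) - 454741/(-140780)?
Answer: 135869582037/61849862860 ≈ 2.1968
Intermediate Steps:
454006/(-237367 - 201970) - 454741/(-140780) = 454006/(-439337) - 454741*(-1/140780) = 454006*(-1/439337) + 454741/140780 = -454006/439337 + 454741/140780 = 135869582037/61849862860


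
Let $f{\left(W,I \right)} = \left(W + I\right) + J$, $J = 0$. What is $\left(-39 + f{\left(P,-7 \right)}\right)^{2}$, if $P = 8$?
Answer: $1444$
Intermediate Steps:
$f{\left(W,I \right)} = I + W$ ($f{\left(W,I \right)} = \left(W + I\right) + 0 = \left(I + W\right) + 0 = I + W$)
$\left(-39 + f{\left(P,-7 \right)}\right)^{2} = \left(-39 + \left(-7 + 8\right)\right)^{2} = \left(-39 + 1\right)^{2} = \left(-38\right)^{2} = 1444$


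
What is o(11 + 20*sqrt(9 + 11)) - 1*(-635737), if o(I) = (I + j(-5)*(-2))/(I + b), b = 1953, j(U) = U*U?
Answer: 611784951639/962324 + 10015*sqrt(5)/481162 ≈ 6.3574e+5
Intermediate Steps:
j(U) = U**2
o(I) = (-50 + I)/(1953 + I) (o(I) = (I + (-5)**2*(-2))/(I + 1953) = (I + 25*(-2))/(1953 + I) = (I - 50)/(1953 + I) = (-50 + I)/(1953 + I))
o(11 + 20*sqrt(9 + 11)) - 1*(-635737) = (-50 + (11 + 20*sqrt(9 + 11)))/(1953 + (11 + 20*sqrt(9 + 11))) - 1*(-635737) = (-50 + (11 + 20*sqrt(20)))/(1953 + (11 + 20*sqrt(20))) + 635737 = (-50 + (11 + 20*(2*sqrt(5))))/(1953 + (11 + 20*(2*sqrt(5)))) + 635737 = (-50 + (11 + 40*sqrt(5)))/(1953 + (11 + 40*sqrt(5))) + 635737 = (-39 + 40*sqrt(5))/(1964 + 40*sqrt(5)) + 635737 = 635737 + (-39 + 40*sqrt(5))/(1964 + 40*sqrt(5))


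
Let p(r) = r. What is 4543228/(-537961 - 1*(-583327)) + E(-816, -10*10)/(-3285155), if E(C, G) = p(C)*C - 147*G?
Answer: 7447167038422/74517170865 ≈ 99.939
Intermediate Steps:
E(C, G) = C**2 - 147*G (E(C, G) = C*C - 147*G = C**2 - 147*G)
4543228/(-537961 - 1*(-583327)) + E(-816, -10*10)/(-3285155) = 4543228/(-537961 - 1*(-583327)) + ((-816)**2 - (-1470)*10)/(-3285155) = 4543228/(-537961 + 583327) + (665856 - 147*(-100))*(-1/3285155) = 4543228/45366 + (665856 + 14700)*(-1/3285155) = 4543228*(1/45366) + 680556*(-1/3285155) = 2271614/22683 - 680556/3285155 = 7447167038422/74517170865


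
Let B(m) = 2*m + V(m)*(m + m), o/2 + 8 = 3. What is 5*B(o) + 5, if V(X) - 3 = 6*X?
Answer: 5605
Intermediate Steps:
V(X) = 3 + 6*X
o = -10 (o = -16 + 2*3 = -16 + 6 = -10)
B(m) = 2*m + 2*m*(3 + 6*m) (B(m) = 2*m + (3 + 6*m)*(m + m) = 2*m + (3 + 6*m)*(2*m) = 2*m + 2*m*(3 + 6*m))
5*B(o) + 5 = 5*(4*(-10)*(2 + 3*(-10))) + 5 = 5*(4*(-10)*(2 - 30)) + 5 = 5*(4*(-10)*(-28)) + 5 = 5*1120 + 5 = 5600 + 5 = 5605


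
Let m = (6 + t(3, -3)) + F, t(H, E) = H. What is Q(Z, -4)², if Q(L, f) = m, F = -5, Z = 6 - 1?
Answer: 16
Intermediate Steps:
Z = 5
m = 4 (m = (6 + 3) - 5 = 9 - 5 = 4)
Q(L, f) = 4
Q(Z, -4)² = 4² = 16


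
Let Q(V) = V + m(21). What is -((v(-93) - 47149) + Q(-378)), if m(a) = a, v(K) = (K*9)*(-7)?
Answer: 41647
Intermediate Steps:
v(K) = -63*K (v(K) = (9*K)*(-7) = -63*K)
Q(V) = 21 + V (Q(V) = V + 21 = 21 + V)
-((v(-93) - 47149) + Q(-378)) = -((-63*(-93) - 47149) + (21 - 378)) = -((5859 - 47149) - 357) = -(-41290 - 357) = -1*(-41647) = 41647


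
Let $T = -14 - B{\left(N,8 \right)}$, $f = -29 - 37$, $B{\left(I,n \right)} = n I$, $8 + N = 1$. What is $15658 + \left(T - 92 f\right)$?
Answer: $21772$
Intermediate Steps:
$N = -7$ ($N = -8 + 1 = -7$)
$B{\left(I,n \right)} = I n$
$f = -66$
$T = 42$ ($T = -14 - \left(-7\right) 8 = -14 - -56 = -14 + 56 = 42$)
$15658 + \left(T - 92 f\right) = 15658 + \left(42 - -6072\right) = 15658 + \left(42 + 6072\right) = 15658 + 6114 = 21772$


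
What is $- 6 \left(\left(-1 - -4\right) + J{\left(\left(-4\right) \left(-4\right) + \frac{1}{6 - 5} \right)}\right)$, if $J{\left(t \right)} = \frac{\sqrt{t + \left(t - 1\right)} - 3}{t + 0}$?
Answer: $- \frac{288}{17} - \frac{6 \sqrt{33}}{17} \approx -18.969$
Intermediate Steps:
$J{\left(t \right)} = \frac{-3 + \sqrt{-1 + 2 t}}{t}$ ($J{\left(t \right)} = \frac{\sqrt{t + \left(-1 + t\right)} - 3}{t} = \frac{\sqrt{-1 + 2 t} - 3}{t} = \frac{-3 + \sqrt{-1 + 2 t}}{t}$)
$- 6 \left(\left(-1 - -4\right) + J{\left(\left(-4\right) \left(-4\right) + \frac{1}{6 - 5} \right)}\right) = - 6 \left(\left(-1 - -4\right) + \frac{-3 + \sqrt{-1 + 2 \left(\left(-4\right) \left(-4\right) + \frac{1}{6 - 5}\right)}}{\left(-4\right) \left(-4\right) + \frac{1}{6 - 5}}\right) = - 6 \left(\left(-1 + 4\right) + \frac{-3 + \sqrt{-1 + 2 \left(16 + 1^{-1}\right)}}{16 + 1^{-1}}\right) = - 6 \left(3 + \frac{-3 + \sqrt{-1 + 2 \left(16 + 1\right)}}{16 + 1}\right) = - 6 \left(3 + \frac{-3 + \sqrt{-1 + 2 \cdot 17}}{17}\right) = - 6 \left(3 + \frac{-3 + \sqrt{-1 + 34}}{17}\right) = - 6 \left(3 + \frac{-3 + \sqrt{33}}{17}\right) = - 6 \left(3 - \left(\frac{3}{17} - \frac{\sqrt{33}}{17}\right)\right) = - 6 \left(\frac{48}{17} + \frac{\sqrt{33}}{17}\right) = - \frac{288}{17} - \frac{6 \sqrt{33}}{17}$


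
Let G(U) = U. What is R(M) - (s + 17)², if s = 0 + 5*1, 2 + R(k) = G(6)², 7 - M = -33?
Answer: -450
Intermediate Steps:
M = 40 (M = 7 - 1*(-33) = 7 + 33 = 40)
R(k) = 34 (R(k) = -2 + 6² = -2 + 36 = 34)
s = 5 (s = 0 + 5 = 5)
R(M) - (s + 17)² = 34 - (5 + 17)² = 34 - 1*22² = 34 - 1*484 = 34 - 484 = -450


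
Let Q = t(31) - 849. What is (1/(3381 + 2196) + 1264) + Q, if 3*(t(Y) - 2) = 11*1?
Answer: 2346059/5577 ≈ 420.67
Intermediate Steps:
t(Y) = 17/3 (t(Y) = 2 + (11*1)/3 = 2 + (⅓)*11 = 2 + 11/3 = 17/3)
Q = -2530/3 (Q = 17/3 - 849 = -2530/3 ≈ -843.33)
(1/(3381 + 2196) + 1264) + Q = (1/(3381 + 2196) + 1264) - 2530/3 = (1/5577 + 1264) - 2530/3 = 7049329/5577 - 2530/3 = 2346059/5577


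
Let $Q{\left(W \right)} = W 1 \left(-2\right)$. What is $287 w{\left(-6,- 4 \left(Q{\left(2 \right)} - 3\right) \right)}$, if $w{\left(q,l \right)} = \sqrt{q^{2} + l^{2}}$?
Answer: $574 \sqrt{205} \approx 8218.4$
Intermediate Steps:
$Q{\left(W \right)} = - 2 W$ ($Q{\left(W \right)} = W \left(-2\right) = - 2 W$)
$w{\left(q,l \right)} = \sqrt{l^{2} + q^{2}}$
$287 w{\left(-6,- 4 \left(Q{\left(2 \right)} - 3\right) \right)} = 287 \sqrt{\left(- 4 \left(\left(-2\right) 2 - 3\right)\right)^{2} + \left(-6\right)^{2}} = 287 \sqrt{\left(- 4 \left(-4 - 3\right)\right)^{2} + 36} = 287 \sqrt{\left(\left(-4\right) \left(-7\right)\right)^{2} + 36} = 287 \sqrt{28^{2} + 36} = 287 \sqrt{784 + 36} = 287 \sqrt{820} = 287 \cdot 2 \sqrt{205} = 574 \sqrt{205}$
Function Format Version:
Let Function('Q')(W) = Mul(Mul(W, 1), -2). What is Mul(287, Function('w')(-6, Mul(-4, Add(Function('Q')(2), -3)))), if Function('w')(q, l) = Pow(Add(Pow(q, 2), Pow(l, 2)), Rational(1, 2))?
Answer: Mul(574, Pow(205, Rational(1, 2))) ≈ 8218.4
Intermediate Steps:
Function('Q')(W) = Mul(-2, W) (Function('Q')(W) = Mul(W, -2) = Mul(-2, W))
Function('w')(q, l) = Pow(Add(Pow(l, 2), Pow(q, 2)), Rational(1, 2))
Mul(287, Function('w')(-6, Mul(-4, Add(Function('Q')(2), -3)))) = Mul(287, Pow(Add(Pow(Mul(-4, Add(Mul(-2, 2), -3)), 2), Pow(-6, 2)), Rational(1, 2))) = Mul(287, Pow(Add(Pow(Mul(-4, Add(-4, -3)), 2), 36), Rational(1, 2))) = Mul(287, Pow(Add(Pow(Mul(-4, -7), 2), 36), Rational(1, 2))) = Mul(287, Pow(Add(Pow(28, 2), 36), Rational(1, 2))) = Mul(287, Pow(Add(784, 36), Rational(1, 2))) = Mul(287, Pow(820, Rational(1, 2))) = Mul(287, Mul(2, Pow(205, Rational(1, 2)))) = Mul(574, Pow(205, Rational(1, 2)))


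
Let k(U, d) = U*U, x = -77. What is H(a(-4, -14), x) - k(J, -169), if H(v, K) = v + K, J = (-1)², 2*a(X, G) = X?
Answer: -80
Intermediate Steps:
a(X, G) = X/2
J = 1
k(U, d) = U²
H(v, K) = K + v
H(a(-4, -14), x) - k(J, -169) = (-77 + (½)*(-4)) - 1*1² = (-77 - 2) - 1*1 = -79 - 1 = -80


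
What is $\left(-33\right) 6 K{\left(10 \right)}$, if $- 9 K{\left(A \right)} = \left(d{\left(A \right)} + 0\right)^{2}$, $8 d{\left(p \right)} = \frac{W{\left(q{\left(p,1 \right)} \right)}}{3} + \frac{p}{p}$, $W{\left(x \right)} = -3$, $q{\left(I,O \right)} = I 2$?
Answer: $0$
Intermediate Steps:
$q{\left(I,O \right)} = 2 I$
$d{\left(p \right)} = 0$ ($d{\left(p \right)} = \frac{- \frac{3}{3} + \frac{p}{p}}{8} = \frac{\left(-3\right) \frac{1}{3} + 1}{8} = \frac{-1 + 1}{8} = \frac{1}{8} \cdot 0 = 0$)
$K{\left(A \right)} = 0$ ($K{\left(A \right)} = - \frac{\left(0 + 0\right)^{2}}{9} = - \frac{0^{2}}{9} = \left(- \frac{1}{9}\right) 0 = 0$)
$\left(-33\right) 6 K{\left(10 \right)} = \left(-33\right) 6 \cdot 0 = \left(-198\right) 0 = 0$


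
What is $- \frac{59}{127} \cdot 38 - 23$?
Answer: $- \frac{5163}{127} \approx -40.654$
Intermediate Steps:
$- \frac{59}{127} \cdot 38 - 23 = \left(-59\right) \frac{1}{127} \cdot 38 - 23 = \left(- \frac{59}{127}\right) 38 - 23 = - \frac{2242}{127} - 23 = - \frac{5163}{127}$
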